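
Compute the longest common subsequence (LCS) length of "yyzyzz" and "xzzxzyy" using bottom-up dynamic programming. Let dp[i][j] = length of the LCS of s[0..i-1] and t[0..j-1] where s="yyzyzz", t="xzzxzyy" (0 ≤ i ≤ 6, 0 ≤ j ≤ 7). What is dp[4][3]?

   ''  x  z  z  x  z  y  y
''  0  0  0  0  0  0  0  0
 y  0  0  0  0  0  0  1  1
 y  0  0  0  0  0  0  1  2
 z  0  0  1  1  1  1  1  2
 y  0  0  1  1  1  1  2  2
 z  0  0  1  2  2  2  2  2
 z  0  0  1  2  2  3  3  3

1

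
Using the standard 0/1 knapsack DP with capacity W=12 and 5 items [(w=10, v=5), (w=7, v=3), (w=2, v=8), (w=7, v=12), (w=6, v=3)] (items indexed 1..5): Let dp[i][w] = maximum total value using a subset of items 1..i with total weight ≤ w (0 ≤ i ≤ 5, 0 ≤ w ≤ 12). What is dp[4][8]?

i\w   0   1   2   3   4   5   6   7   8   9  10  11  12
  0   0   0   0   0   0   0   0   0   0   0   0   0   0
  1   0   0   0   0   0   0   0   0   0   0   5   5   5
  2   0   0   0   0   0   0   0   3   3   3   5   5   5
  3   0   0   8   8   8   8   8   8   8  11  11  11  13
  4   0   0   8   8   8   8   8  12  12  20  20  20  20
  5   0   0   8   8   8   8   8  12  12  20  20  20  20

12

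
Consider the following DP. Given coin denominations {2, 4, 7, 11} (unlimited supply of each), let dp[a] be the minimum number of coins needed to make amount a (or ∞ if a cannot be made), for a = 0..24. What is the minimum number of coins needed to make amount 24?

 a  0  1  2  3  4  5  6  7  8  9 10 11 12 13 14 15 16 17 18 19 20 21 22 23 24
dp  0  -  1  -  1  -  2  1  2  2  3  1  3  2  2  2  3  3  2  3  3  3  2  4  3
(- denotes ∞ / unreachable)

3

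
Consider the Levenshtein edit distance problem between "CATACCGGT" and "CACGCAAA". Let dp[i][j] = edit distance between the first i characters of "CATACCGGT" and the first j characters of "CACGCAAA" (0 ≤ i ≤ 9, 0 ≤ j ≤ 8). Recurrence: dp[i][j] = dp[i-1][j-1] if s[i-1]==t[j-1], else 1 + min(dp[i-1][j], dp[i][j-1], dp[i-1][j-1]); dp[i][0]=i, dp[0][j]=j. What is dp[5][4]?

   ''  C  A  C  G  C  A  A  A
''  0  1  2  3  4  5  6  7  8
 C  1  0  1  2  3  4  5  6  7
 A  2  1  0  1  2  3  4  5  6
 T  3  2  1  1  2  3  4  5  6
 A  4  3  2  2  2  3  3  4  5
 C  5  4  3  2  3  2  3  4  5
 C  6  5  4  3  3  3  3  4  5
 G  7  6  5  4  3  4  4  4  5
 G  8  7  6  5  4  4  5  5  5
 T  9  8  7  6  5  5  5  6  6

3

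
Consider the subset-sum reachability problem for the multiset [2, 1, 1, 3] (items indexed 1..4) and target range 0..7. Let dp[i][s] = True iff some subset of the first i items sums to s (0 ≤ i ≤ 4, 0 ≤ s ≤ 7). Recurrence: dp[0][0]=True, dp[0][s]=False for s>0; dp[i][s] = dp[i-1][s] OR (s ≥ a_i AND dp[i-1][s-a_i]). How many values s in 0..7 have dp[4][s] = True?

i\s   0   1   2   3   4   5   6   7
  0   T   F   F   F   F   F   F   F
  1   T   F   T   F   F   F   F   F
  2   T   T   T   T   F   F   F   F
  3   T   T   T   T   T   F   F   F
  4   T   T   T   T   T   T   T   T

8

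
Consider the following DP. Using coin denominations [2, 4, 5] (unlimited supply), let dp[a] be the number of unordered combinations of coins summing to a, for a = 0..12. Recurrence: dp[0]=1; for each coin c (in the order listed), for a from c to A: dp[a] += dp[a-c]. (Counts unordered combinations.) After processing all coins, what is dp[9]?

2

after  coin     0     1     2     3     4     5     6     7     8     9    10    11    12
          2     1     0     1     0     1     0     1     0     1     0     1     0     1
          4     1     0     1     0     2     0     2     0     3     0     3     0     4
          5     1     0     1     0     2     1     2     1     3     2     4     2     5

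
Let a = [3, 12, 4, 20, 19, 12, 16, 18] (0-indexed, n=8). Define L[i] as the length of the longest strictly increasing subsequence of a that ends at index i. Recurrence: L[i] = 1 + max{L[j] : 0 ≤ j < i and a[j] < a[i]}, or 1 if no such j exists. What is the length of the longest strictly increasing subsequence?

   i    0    1    2    3    4    5    6    7
a[i]    3   12    4   20   19   12   16   18
L[i]    1    2    2    3    3    3    4    5

5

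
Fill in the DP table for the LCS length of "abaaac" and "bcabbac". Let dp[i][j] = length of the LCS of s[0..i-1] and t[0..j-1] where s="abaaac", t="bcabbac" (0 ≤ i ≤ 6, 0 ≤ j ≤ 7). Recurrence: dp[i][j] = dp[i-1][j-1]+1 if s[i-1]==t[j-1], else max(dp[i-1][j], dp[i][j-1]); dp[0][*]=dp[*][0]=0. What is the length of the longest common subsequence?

4

   ''  b  c  a  b  b  a  c
''  0  0  0  0  0  0  0  0
 a  0  0  0  1  1  1  1  1
 b  0  1  1  1  2  2  2  2
 a  0  1  1  2  2  2  3  3
 a  0  1  1  2  2  2  3  3
 a  0  1  1  2  2  2  3  3
 c  0  1  2  2  2  2  3  4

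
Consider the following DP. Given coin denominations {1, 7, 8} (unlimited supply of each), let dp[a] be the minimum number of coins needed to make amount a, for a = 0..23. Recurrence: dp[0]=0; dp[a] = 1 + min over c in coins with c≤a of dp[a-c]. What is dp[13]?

 a  0  1  2  3  4  5  6  7  8  9 10 11 12 13 14 15 16 17 18 19 20 21 22 23
dp  0  1  2  3  4  5  6  1  1  2  3  4  5  6  2  2  2  3  4  5  6  3  3  3

6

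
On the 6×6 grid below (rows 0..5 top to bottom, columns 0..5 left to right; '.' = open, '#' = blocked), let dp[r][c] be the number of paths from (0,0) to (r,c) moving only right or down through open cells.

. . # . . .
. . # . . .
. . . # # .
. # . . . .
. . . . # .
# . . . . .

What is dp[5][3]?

r\c   0   1   2   3   4   5
  0   1   1   0   0   0   0
  1   1   2   0   0   0   0
  2   1   3   3   0   0   0
  3   1   0   3   3   3   3
  4   1   1   4   7   0   3
  5   0   1   5  12  12  15

12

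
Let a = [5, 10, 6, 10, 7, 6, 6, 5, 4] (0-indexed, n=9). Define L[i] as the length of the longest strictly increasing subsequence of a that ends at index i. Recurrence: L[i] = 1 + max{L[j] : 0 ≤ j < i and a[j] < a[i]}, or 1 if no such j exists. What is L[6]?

2

   i    0    1    2    3    4    5    6    7    8
a[i]    5   10    6   10    7    6    6    5    4
L[i]    1    2    2    3    3    2    2    1    1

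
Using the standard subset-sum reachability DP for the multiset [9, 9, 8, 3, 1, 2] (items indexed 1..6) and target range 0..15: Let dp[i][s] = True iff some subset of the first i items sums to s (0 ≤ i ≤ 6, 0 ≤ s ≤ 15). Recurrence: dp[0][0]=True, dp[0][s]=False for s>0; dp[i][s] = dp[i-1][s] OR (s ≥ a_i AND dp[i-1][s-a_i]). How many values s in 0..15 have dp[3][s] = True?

3

i\s   0   1   2   3   4   5   6   7   8   9  10  11  12  13  14  15
  0   T   F   F   F   F   F   F   F   F   F   F   F   F   F   F   F
  1   T   F   F   F   F   F   F   F   F   T   F   F   F   F   F   F
  2   T   F   F   F   F   F   F   F   F   T   F   F   F   F   F   F
  3   T   F   F   F   F   F   F   F   T   T   F   F   F   F   F   F
  4   T   F   F   T   F   F   F   F   T   T   F   T   T   F   F   F
  5   T   T   F   T   T   F   F   F   T   T   T   T   T   T   F   F
  6   T   T   T   T   T   T   T   F   T   T   T   T   T   T   T   T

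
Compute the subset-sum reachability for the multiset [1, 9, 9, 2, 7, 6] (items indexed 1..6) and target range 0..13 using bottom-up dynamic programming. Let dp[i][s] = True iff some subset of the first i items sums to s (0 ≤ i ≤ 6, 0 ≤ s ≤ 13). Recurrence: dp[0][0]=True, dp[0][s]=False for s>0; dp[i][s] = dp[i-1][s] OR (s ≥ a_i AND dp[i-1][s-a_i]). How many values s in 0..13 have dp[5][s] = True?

i\s   0   1   2   3   4   5   6   7   8   9  10  11  12  13
  0   T   F   F   F   F   F   F   F   F   F   F   F   F   F
  1   T   T   F   F   F   F   F   F   F   F   F   F   F   F
  2   T   T   F   F   F   F   F   F   F   T   T   F   F   F
  3   T   T   F   F   F   F   F   F   F   T   T   F   F   F
  4   T   T   T   T   F   F   F   F   F   T   T   T   T   F
  5   T   T   T   T   F   F   F   T   T   T   T   T   T   F
  6   T   T   T   T   F   F   T   T   T   T   T   T   T   T

10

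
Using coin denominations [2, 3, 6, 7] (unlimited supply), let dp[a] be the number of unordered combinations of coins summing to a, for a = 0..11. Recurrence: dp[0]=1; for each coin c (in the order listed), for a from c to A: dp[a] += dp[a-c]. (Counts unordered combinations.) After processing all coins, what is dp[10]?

after  coin     0     1     2     3     4     5     6     7     8     9    10    11
          2     1     0     1     0     1     0     1     0     1     0     1     0
          3     1     0     1     1     1     1     2     1     2     2     2     2
          6     1     0     1     1     1     1     3     1     3     3     3     3
          7     1     0     1     1     1     1     3     2     3     4     4     4

4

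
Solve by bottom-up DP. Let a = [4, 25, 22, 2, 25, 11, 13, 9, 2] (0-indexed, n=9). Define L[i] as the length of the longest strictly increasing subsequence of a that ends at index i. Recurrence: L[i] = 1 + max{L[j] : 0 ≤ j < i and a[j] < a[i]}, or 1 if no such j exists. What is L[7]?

   i    0    1    2    3    4    5    6    7    8
a[i]    4   25   22    2   25   11   13    9    2
L[i]    1    2    2    1    3    2    3    2    1

2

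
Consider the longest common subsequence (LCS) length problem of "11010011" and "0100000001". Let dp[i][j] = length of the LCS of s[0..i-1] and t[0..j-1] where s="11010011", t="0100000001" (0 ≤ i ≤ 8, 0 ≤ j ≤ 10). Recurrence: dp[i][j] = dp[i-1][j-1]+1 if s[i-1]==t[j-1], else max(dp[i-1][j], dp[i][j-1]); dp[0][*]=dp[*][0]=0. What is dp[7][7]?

4

   ''  0  1  0  0  0  0  0  0  0  1
''  0  0  0  0  0  0  0  0  0  0  0
 1  0  0  1  1  1  1  1  1  1  1  1
 1  0  0  1  1  1  1  1  1  1  1  2
 0  0  1  1  2  2  2  2  2  2  2  2
 1  0  1  2  2  2  2  2  2  2  2  3
 0  0  1  2  3  3  3  3  3  3  3  3
 0  0  1  2  3  4  4  4  4  4  4  4
 1  0  1  2  3  4  4  4  4  4  4  5
 1  0  1  2  3  4  4  4  4  4  4  5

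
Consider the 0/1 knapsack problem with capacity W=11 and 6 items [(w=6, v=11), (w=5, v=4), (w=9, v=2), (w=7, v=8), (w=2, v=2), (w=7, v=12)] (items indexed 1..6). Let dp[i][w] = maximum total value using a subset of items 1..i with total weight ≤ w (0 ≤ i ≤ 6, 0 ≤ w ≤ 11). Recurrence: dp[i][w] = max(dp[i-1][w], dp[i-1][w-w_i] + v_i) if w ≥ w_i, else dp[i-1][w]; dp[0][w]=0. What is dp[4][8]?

11

i\w   0   1   2   3   4   5   6   7   8   9  10  11
  0   0   0   0   0   0   0   0   0   0   0   0   0
  1   0   0   0   0   0   0  11  11  11  11  11  11
  2   0   0   0   0   0   4  11  11  11  11  11  15
  3   0   0   0   0   0   4  11  11  11  11  11  15
  4   0   0   0   0   0   4  11  11  11  11  11  15
  5   0   0   2   2   2   4  11  11  13  13  13  15
  6   0   0   2   2   2   4  11  12  13  14  14  15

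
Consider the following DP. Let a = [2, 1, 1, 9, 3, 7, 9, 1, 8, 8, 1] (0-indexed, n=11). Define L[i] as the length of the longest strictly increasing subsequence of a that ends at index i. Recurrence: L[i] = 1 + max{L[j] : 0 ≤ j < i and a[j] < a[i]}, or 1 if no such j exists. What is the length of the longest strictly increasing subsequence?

4

   i    0    1    2    3    4    5    6    7    8    9   10
a[i]    2    1    1    9    3    7    9    1    8    8    1
L[i]    1    1    1    2    2    3    4    1    4    4    1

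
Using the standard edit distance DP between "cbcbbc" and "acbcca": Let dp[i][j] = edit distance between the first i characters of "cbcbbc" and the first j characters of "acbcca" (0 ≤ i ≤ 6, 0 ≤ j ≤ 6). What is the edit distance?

4

   ''  a  c  b  c  c  a
''  0  1  2  3  4  5  6
 c  1  1  1  2  3  4  5
 b  2  2  2  1  2  3  4
 c  3  3  2  2  1  2  3
 b  4  4  3  2  2  2  3
 b  5  5  4  3  3  3  3
 c  6  6  5  4  3  3  4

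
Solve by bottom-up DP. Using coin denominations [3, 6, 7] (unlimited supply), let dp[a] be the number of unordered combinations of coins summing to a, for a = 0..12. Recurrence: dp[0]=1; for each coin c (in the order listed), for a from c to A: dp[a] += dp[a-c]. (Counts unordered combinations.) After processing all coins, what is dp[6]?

2

after  coin     0     1     2     3     4     5     6     7     8     9    10    11    12
          3     1     0     0     1     0     0     1     0     0     1     0     0     1
          6     1     0     0     1     0     0     2     0     0     2     0     0     3
          7     1     0     0     1     0     0     2     1     0     2     1     0     3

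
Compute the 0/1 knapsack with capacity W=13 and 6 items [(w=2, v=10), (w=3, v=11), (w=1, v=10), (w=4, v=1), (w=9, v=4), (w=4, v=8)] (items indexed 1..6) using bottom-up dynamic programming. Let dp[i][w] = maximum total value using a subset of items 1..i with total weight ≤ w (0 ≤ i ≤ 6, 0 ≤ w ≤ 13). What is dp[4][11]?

i\w   0   1   2   3   4   5   6   7   8   9  10  11  12  13
  0   0   0   0   0   0   0   0   0   0   0   0   0   0   0
  1   0   0  10  10  10  10  10  10  10  10  10  10  10  10
  2   0   0  10  11  11  21  21  21  21  21  21  21  21  21
  3   0  10  10  20  21  21  31  31  31  31  31  31  31  31
  4   0  10  10  20  21  21  31  31  31  31  32  32  32  32
  5   0  10  10  20  21  21  31  31  31  31  32  32  32  32
  6   0  10  10  20  21  21  31  31  31  31  39  39  39  39

32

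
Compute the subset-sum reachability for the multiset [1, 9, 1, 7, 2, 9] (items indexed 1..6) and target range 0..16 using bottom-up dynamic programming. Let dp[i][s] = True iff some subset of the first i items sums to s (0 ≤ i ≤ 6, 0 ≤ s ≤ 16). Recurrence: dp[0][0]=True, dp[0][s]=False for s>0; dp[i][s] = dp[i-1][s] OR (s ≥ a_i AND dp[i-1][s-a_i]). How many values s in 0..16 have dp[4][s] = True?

i\s   0   1   2   3   4   5   6   7   8   9  10  11  12  13  14  15  16
  0   T   F   F   F   F   F   F   F   F   F   F   F   F   F   F   F   F
  1   T   T   F   F   F   F   F   F   F   F   F   F   F   F   F   F   F
  2   T   T   F   F   F   F   F   F   F   T   T   F   F   F   F   F   F
  3   T   T   T   F   F   F   F   F   F   T   T   T   F   F   F   F   F
  4   T   T   T   F   F   F   F   T   T   T   T   T   F   F   F   F   T
  5   T   T   T   T   T   F   F   T   T   T   T   T   T   T   F   F   T
  6   T   T   T   T   T   F   F   T   T   T   T   T   T   T   F   F   T

9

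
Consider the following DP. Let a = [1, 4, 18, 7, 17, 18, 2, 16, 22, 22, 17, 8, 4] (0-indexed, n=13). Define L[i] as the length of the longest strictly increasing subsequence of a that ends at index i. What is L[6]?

   i    0    1    2    3    4    5    6    7    8    9   10   11   12
a[i]    1    4   18    7   17   18    2   16   22   22   17    8    4
L[i]    1    2    3    3    4    5    2    4    6    6    5    4    3

2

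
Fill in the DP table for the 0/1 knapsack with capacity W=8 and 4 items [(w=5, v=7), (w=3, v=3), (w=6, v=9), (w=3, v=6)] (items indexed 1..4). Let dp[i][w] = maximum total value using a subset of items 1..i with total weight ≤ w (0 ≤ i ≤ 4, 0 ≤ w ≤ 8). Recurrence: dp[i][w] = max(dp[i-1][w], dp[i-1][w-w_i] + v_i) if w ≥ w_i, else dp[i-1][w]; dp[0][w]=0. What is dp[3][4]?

3

i\w   0   1   2   3   4   5   6   7   8
  0   0   0   0   0   0   0   0   0   0
  1   0   0   0   0   0   7   7   7   7
  2   0   0   0   3   3   7   7   7  10
  3   0   0   0   3   3   7   9   9  10
  4   0   0   0   6   6   7   9   9  13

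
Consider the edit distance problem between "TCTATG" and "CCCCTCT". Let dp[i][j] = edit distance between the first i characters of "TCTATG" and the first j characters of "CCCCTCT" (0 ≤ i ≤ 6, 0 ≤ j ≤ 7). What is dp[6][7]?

   ''  C  C  C  C  T  C  T
''  0  1  2  3  4  5  6  7
 T  1  1  2  3  4  4  5  6
 C  2  1  1  2  3  4  4  5
 T  3  2  2  2  3  3  4  4
 A  4  3  3  3  3  4  4  5
 T  5  4  4  4  4  3  4  4
 G  6  5  5  5  5  4  4  5

5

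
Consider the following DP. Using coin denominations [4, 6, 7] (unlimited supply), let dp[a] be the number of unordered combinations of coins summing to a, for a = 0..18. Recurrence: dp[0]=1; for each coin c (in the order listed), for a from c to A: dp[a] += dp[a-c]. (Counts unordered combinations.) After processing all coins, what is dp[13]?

after  coin     0     1     2     3     4     5     6     7     8     9    10    11    12    13    14    15    16    17    18
          4     1     0     0     0     1     0     0     0     1     0     0     0     1     0     0     0     1     0     0
          6     1     0     0     0     1     0     1     0     1     0     1     0     2     0     1     0     2     0     2
          7     1     0     0     0     1     0     1     1     1     0     1     1     2     1     2     1     2     1     3

1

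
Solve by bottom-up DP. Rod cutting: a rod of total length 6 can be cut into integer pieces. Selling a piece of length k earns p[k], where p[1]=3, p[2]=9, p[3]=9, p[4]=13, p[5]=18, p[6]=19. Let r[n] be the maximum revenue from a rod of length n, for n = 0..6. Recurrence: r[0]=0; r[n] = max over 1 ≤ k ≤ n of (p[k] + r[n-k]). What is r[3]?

12

   n    0    1    2    3    4    5    6
r[n]    0    3    9   12   18   21   27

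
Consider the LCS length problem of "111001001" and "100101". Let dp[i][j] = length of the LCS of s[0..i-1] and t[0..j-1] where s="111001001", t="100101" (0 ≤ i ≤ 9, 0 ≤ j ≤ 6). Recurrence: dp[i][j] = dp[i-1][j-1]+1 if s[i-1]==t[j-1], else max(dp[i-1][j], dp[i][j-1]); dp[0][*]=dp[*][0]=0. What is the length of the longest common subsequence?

6

   ''  1  0  0  1  0  1
''  0  0  0  0  0  0  0
 1  0  1  1  1  1  1  1
 1  0  1  1  1  2  2  2
 1  0  1  1  1  2  2  3
 0  0  1  2  2  2  3  3
 0  0  1  2  3  3  3  3
 1  0  1  2  3  4  4  4
 0  0  1  2  3  4  5  5
 0  0  1  2  3  4  5  5
 1  0  1  2  3  4  5  6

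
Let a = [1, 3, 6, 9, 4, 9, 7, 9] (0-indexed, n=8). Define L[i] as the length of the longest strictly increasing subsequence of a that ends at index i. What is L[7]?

5

   i    0    1    2    3    4    5    6    7
a[i]    1    3    6    9    4    9    7    9
L[i]    1    2    3    4    3    4    4    5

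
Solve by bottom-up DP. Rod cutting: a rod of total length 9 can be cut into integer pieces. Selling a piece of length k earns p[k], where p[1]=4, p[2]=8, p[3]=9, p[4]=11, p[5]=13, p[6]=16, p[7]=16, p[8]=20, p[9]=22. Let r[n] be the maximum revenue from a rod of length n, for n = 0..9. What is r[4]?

16

   n    0    1    2    3    4    5    6    7    8    9
r[n]    0    4    8   12   16   20   24   28   32   36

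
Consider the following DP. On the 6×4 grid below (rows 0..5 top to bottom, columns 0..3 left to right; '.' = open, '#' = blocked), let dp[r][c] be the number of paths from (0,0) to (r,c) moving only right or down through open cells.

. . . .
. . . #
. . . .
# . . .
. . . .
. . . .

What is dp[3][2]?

r\c   0   1   2   3
  0   1   1   1   1
  1   1   2   3   0
  2   1   3   6   6
  3   0   3   9  15
  4   0   3  12  27
  5   0   3  15  42

9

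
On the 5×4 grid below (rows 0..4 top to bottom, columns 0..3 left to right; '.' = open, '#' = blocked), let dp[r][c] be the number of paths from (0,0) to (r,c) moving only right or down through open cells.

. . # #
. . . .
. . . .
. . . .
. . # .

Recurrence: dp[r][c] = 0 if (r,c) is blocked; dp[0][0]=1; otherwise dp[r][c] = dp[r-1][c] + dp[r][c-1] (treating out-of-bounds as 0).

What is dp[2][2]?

r\c   0   1   2   3
  0   1   1   0   0
  1   1   2   2   2
  2   1   3   5   7
  3   1   4   9  16
  4   1   5   0  16

5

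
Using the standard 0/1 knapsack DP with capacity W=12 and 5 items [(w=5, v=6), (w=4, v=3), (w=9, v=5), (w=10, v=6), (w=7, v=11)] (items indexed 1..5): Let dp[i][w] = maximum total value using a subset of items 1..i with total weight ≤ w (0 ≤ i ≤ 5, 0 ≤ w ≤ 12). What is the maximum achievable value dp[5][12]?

17

i\w   0   1   2   3   4   5   6   7   8   9  10  11  12
  0   0   0   0   0   0   0   0   0   0   0   0   0   0
  1   0   0   0   0   0   6   6   6   6   6   6   6   6
  2   0   0   0   0   3   6   6   6   6   9   9   9   9
  3   0   0   0   0   3   6   6   6   6   9   9   9   9
  4   0   0   0   0   3   6   6   6   6   9   9   9   9
  5   0   0   0   0   3   6   6  11  11  11  11  14  17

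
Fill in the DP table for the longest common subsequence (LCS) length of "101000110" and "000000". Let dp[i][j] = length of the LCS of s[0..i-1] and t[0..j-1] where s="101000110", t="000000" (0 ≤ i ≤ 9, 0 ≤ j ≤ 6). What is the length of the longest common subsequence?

   ''  0  0  0  0  0  0
''  0  0  0  0  0  0  0
 1  0  0  0  0  0  0  0
 0  0  1  1  1  1  1  1
 1  0  1  1  1  1  1  1
 0  0  1  2  2  2  2  2
 0  0  1  2  3  3  3  3
 0  0  1  2  3  4  4  4
 1  0  1  2  3  4  4  4
 1  0  1  2  3  4  4  4
 0  0  1  2  3  4  5  5

5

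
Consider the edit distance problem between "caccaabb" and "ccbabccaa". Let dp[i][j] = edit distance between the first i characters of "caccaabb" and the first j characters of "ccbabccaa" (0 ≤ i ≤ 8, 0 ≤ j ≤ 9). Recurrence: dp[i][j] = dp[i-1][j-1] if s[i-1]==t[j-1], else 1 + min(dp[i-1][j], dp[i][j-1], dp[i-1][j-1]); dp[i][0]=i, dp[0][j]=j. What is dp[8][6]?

   ''  c  c  b  a  b  c  c  a  a
''  0  1  2  3  4  5  6  7  8  9
 c  1  0  1  2  3  4  5  6  7  8
 a  2  1  1  2  2  3  4  5  6  7
 c  3  2  1  2  3  3  3  4  5  6
 c  4  3  2  2  3  4  3  3  4  5
 a  5  4  3  3  2  3  4  4  3  4
 a  6  5  4  4  3  3  4  5  4  3
 b  7  6  5  4  4  3  4  5  5  4
 b  8  7  6  5  5  4  4  5  6  5

4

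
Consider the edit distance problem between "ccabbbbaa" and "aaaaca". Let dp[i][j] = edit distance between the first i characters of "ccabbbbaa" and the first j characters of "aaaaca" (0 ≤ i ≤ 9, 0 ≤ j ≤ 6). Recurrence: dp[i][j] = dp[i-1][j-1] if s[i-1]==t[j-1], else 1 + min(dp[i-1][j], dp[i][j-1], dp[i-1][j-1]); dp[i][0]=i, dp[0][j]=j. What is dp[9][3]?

6

   ''  a  a  a  a  c  a
''  0  1  2  3  4  5  6
 c  1  1  2  3  4  4  5
 c  2  2  2  3  4  4  5
 a  3  2  2  2  3  4  4
 b  4  3  3  3  3  4  5
 b  5  4  4  4  4  4  5
 b  6  5  5  5  5  5  5
 b  7  6  6  6  6  6  6
 a  8  7  6  6  6  7  6
 a  9  8  7  6  6  7  7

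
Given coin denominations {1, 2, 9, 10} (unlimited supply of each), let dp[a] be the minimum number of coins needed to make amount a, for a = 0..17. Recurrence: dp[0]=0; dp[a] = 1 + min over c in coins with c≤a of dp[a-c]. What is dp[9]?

1

 a  0  1  2  3  4  5  6  7  8  9 10 11 12 13 14 15 16 17
dp  0  1  1  2  2  3  3  4  4  1  1  2  2  3  3  4  4  5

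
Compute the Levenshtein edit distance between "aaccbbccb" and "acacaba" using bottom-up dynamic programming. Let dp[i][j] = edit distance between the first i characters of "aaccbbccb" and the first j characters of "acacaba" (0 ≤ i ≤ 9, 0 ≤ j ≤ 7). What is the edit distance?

6

   ''  a  c  a  c  a  b  a
''  0  1  2  3  4  5  6  7
 a  1  0  1  2  3  4  5  6
 a  2  1  1  1  2  3  4  5
 c  3  2  1  2  1  2  3  4
 c  4  3  2  2  2  2  3  4
 b  5  4  3  3  3  3  2  3
 b  6  5  4  4  4  4  3  3
 c  7  6  5  5  4  5  4  4
 c  8  7  6  6  5  5  5  5
 b  9  8  7  7  6  6  5  6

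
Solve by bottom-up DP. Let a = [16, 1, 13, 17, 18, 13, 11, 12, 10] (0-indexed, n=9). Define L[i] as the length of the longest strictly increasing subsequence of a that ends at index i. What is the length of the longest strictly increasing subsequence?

4

   i    0    1    2    3    4    5    6    7    8
a[i]   16    1   13   17   18   13   11   12   10
L[i]    1    1    2    3    4    2    2    3    2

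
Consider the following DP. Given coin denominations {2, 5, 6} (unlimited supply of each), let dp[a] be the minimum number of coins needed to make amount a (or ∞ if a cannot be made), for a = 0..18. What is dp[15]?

3

 a  0  1  2  3  4  5  6  7  8  9 10 11 12 13 14 15 16 17 18
dp  0  -  1  -  2  1  1  2  2  3  2  2  2  3  3  3  3  3  3
(- denotes ∞ / unreachable)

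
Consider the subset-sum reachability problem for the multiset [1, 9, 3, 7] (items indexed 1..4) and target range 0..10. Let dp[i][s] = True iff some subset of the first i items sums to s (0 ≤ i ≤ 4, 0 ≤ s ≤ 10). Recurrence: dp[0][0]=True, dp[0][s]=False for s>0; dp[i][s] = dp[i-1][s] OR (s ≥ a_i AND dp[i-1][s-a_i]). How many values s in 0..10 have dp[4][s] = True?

8

i\s   0   1   2   3   4   5   6   7   8   9  10
  0   T   F   F   F   F   F   F   F   F   F   F
  1   T   T   F   F   F   F   F   F   F   F   F
  2   T   T   F   F   F   F   F   F   F   T   T
  3   T   T   F   T   T   F   F   F   F   T   T
  4   T   T   F   T   T   F   F   T   T   T   T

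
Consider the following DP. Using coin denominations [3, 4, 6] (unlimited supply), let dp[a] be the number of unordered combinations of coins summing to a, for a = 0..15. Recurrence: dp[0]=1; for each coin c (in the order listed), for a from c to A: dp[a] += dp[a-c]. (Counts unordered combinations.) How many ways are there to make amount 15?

4

after  coin     0     1     2     3     4     5     6     7     8     9    10    11    12    13    14    15
          3     1     0     0     1     0     0     1     0     0     1     0     0     1     0     0     1
          4     1     0     0     1     1     0     1     1     1     1     1     1     2     1     1     2
          6     1     0     0     1     1     0     2     1     1     2     2     1     4     2     2     4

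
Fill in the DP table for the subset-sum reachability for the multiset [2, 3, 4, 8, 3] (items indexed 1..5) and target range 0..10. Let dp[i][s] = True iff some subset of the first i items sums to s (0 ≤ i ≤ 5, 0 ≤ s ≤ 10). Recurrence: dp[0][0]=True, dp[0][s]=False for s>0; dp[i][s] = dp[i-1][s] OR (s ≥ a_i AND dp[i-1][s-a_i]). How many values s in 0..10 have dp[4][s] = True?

i\s   0   1   2   3   4   5   6   7   8   9  10
  0   T   F   F   F   F   F   F   F   F   F   F
  1   T   F   T   F   F   F   F   F   F   F   F
  2   T   F   T   T   F   T   F   F   F   F   F
  3   T   F   T   T   T   T   T   T   F   T   F
  4   T   F   T   T   T   T   T   T   T   T   T
  5   T   F   T   T   T   T   T   T   T   T   T

10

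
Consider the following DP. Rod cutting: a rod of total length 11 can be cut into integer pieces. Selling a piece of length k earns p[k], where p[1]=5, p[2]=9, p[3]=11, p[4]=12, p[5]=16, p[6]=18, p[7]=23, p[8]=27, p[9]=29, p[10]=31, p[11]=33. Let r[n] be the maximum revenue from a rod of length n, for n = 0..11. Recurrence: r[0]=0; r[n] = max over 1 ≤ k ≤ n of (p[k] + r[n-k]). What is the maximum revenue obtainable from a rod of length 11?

55

   n    0    1    2    3    4    5    6    7    8    9   10   11
r[n]    0    5   10   15   20   25   30   35   40   45   50   55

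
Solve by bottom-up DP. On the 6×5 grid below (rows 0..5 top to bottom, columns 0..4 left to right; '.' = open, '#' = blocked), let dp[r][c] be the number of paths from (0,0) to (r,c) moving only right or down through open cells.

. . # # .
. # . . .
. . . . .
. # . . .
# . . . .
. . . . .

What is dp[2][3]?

r\c   0   1   2   3   4
  0   1   1   0   0   0
  1   1   0   0   0   0
  2   1   1   1   1   1
  3   1   0   1   2   3
  4   0   0   1   3   6
  5   0   0   1   4  10

1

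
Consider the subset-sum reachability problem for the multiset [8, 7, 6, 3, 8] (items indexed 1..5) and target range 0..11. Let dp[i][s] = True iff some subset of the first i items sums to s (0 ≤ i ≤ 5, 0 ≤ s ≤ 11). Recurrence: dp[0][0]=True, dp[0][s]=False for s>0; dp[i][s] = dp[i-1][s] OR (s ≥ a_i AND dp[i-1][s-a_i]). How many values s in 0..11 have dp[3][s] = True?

i\s   0   1   2   3   4   5   6   7   8   9  10  11
  0   T   F   F   F   F   F   F   F   F   F   F   F
  1   T   F   F   F   F   F   F   F   T   F   F   F
  2   T   F   F   F   F   F   F   T   T   F   F   F
  3   T   F   F   F   F   F   T   T   T   F   F   F
  4   T   F   F   T   F   F   T   T   T   T   T   T
  5   T   F   F   T   F   F   T   T   T   T   T   T

4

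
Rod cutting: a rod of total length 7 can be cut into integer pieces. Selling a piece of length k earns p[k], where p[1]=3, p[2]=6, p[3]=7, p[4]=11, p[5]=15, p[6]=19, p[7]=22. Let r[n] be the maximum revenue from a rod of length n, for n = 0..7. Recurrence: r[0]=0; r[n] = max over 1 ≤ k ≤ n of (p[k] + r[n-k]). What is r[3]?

   n    0    1    2    3    4    5    6    7
r[n]    0    3    6    9   12   15   19   22

9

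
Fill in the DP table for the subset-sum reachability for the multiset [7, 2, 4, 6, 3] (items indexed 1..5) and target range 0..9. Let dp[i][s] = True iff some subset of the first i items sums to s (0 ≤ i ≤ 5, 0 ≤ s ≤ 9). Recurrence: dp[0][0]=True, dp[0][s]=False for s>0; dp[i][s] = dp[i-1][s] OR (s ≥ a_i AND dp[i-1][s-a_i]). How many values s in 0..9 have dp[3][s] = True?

6

i\s   0   1   2   3   4   5   6   7   8   9
  0   T   F   F   F   F   F   F   F   F   F
  1   T   F   F   F   F   F   F   T   F   F
  2   T   F   T   F   F   F   F   T   F   T
  3   T   F   T   F   T   F   T   T   F   T
  4   T   F   T   F   T   F   T   T   T   T
  5   T   F   T   T   T   T   T   T   T   T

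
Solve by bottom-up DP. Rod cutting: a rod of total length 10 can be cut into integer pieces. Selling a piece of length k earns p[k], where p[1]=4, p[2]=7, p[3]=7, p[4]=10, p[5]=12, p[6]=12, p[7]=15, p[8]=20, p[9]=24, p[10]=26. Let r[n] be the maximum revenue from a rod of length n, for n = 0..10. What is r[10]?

   n    0    1    2    3    4    5    6    7    8    9   10
r[n]    0    4    8   12   16   20   24   28   32   36   40

40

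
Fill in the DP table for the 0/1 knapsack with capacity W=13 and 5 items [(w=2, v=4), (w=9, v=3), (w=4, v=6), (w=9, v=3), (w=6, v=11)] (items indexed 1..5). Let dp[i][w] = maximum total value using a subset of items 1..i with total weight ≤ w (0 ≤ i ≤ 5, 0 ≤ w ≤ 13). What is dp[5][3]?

i\w   0   1   2   3   4   5   6   7   8   9  10  11  12  13
  0   0   0   0   0   0   0   0   0   0   0   0   0   0   0
  1   0   0   4   4   4   4   4   4   4   4   4   4   4   4
  2   0   0   4   4   4   4   4   4   4   4   4   7   7   7
  3   0   0   4   4   6   6  10  10  10  10  10  10  10  10
  4   0   0   4   4   6   6  10  10  10  10  10  10  10  10
  5   0   0   4   4   6   6  11  11  15  15  17  17  21  21

4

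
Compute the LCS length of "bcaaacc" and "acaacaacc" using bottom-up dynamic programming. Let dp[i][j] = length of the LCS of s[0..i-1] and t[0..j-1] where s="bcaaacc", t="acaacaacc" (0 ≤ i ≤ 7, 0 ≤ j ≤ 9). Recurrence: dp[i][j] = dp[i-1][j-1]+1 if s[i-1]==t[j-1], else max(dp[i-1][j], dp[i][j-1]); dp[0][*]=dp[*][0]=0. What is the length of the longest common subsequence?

6

   ''  a  c  a  a  c  a  a  c  c
''  0  0  0  0  0  0  0  0  0  0
 b  0  0  0  0  0  0  0  0  0  0
 c  0  0  1  1  1  1  1  1  1  1
 a  0  1  1  2  2  2  2  2  2  2
 a  0  1  1  2  3  3  3  3  3  3
 a  0  1  1  2  3  3  4  4  4  4
 c  0  1  2  2  3  4  4  4  5  5
 c  0  1  2  2  3  4  4  4  5  6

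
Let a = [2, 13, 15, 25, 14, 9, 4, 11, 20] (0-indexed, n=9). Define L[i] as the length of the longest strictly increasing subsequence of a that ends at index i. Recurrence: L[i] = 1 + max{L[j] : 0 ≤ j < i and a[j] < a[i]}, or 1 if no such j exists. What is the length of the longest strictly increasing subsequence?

4

   i    0    1    2    3    4    5    6    7    8
a[i]    2   13   15   25   14    9    4   11   20
L[i]    1    2    3    4    3    2    2    3    4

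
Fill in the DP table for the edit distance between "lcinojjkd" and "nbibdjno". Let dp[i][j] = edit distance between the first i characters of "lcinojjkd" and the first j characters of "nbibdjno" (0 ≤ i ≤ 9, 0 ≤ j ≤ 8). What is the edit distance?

7

   ''  n  b  i  b  d  j  n  o
''  0  1  2  3  4  5  6  7  8
 l  1  1  2  3  4  5  6  7  8
 c  2  2  2  3  4  5  6  7  8
 i  3  3  3  2  3  4  5  6  7
 n  4  3  4  3  3  4  5  5  6
 o  5  4  4  4  4  4  5  6  5
 j  6  5  5  5  5  5  4  5  6
 j  7  6  6  6  6  6  5  5  6
 k  8  7  7  7  7  7  6  6  6
 d  9  8  8  8  8  7  7  7  7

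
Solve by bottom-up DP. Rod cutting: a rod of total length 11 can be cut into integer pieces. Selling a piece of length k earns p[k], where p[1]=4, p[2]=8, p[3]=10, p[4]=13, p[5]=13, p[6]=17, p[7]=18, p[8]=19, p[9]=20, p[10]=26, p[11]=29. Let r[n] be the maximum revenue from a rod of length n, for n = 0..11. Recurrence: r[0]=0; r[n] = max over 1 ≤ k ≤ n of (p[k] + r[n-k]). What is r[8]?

32

   n    0    1    2    3    4    5    6    7    8    9   10   11
r[n]    0    4    8   12   16   20   24   28   32   36   40   44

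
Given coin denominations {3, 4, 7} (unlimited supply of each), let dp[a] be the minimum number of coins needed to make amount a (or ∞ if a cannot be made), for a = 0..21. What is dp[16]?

 a  0  1  2  3  4  5  6  7  8  9 10 11 12 13 14 15 16 17 18 19 20 21
dp  0  -  -  1  1  -  2  1  2  3  2  2  3  3  2  3  4  3  3  4  4  3
(- denotes ∞ / unreachable)

4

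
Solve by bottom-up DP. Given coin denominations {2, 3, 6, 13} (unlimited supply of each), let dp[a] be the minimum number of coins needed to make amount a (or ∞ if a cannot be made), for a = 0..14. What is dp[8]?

2

 a  0  1  2  3  4  5  6  7  8  9 10 11 12 13 14
dp  0  -  1  1  2  2  1  3  2  2  3  3  2  1  3
(- denotes ∞ / unreachable)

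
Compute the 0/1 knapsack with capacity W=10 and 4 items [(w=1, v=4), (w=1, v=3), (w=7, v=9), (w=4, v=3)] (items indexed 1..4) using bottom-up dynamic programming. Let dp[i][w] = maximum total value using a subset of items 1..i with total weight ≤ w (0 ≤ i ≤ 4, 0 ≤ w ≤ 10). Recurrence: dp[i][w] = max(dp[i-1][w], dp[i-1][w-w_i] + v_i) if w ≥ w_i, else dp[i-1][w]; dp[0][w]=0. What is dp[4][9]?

16

i\w   0   1   2   3   4   5   6   7   8   9  10
  0   0   0   0   0   0   0   0   0   0   0   0
  1   0   4   4   4   4   4   4   4   4   4   4
  2   0   4   7   7   7   7   7   7   7   7   7
  3   0   4   7   7   7   7   7   9  13  16  16
  4   0   4   7   7   7   7  10  10  13  16  16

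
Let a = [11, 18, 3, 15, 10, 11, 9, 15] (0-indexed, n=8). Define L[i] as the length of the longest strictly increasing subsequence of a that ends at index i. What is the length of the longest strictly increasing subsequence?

   i    0    1    2    3    4    5    6    7
a[i]   11   18    3   15   10   11    9   15
L[i]    1    2    1    2    2    3    2    4

4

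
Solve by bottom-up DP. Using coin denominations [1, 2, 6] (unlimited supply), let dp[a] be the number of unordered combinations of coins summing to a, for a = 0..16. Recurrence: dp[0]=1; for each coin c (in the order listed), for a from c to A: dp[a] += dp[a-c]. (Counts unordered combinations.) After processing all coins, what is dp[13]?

after  coin     0     1     2     3     4     5     6     7     8     9    10    11    12    13    14    15    16
          1     1     1     1     1     1     1     1     1     1     1     1     1     1     1     1     1     1
          2     1     1     2     2     3     3     4     4     5     5     6     6     7     7     8     8     9
          6     1     1     2     2     3     3     5     5     7     7     9     9    12    12    15    15    18

12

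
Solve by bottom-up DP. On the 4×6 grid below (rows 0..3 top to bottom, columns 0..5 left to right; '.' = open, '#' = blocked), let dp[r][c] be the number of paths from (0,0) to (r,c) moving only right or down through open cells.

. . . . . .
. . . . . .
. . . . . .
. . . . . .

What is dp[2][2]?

r\c   0   1   2   3   4   5
  0   1   1   1   1   1   1
  1   1   2   3   4   5   6
  2   1   3   6  10  15  21
  3   1   4  10  20  35  56

6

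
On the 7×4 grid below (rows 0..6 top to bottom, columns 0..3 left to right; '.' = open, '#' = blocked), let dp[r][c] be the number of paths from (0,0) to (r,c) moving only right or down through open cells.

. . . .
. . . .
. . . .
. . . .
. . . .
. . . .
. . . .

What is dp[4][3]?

r\c   0   1   2   3
  0   1   1   1   1
  1   1   2   3   4
  2   1   3   6  10
  3   1   4  10  20
  4   1   5  15  35
  5   1   6  21  56
  6   1   7  28  84

35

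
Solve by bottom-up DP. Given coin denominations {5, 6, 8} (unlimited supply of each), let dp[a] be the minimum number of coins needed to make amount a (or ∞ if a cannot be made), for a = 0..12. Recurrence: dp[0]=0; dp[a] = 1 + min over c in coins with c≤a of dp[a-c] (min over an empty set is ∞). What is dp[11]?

2

 a  0  1  2  3  4  5  6  7  8  9 10 11 12
dp  0  -  -  -  -  1  1  -  1  -  2  2  2
(- denotes ∞ / unreachable)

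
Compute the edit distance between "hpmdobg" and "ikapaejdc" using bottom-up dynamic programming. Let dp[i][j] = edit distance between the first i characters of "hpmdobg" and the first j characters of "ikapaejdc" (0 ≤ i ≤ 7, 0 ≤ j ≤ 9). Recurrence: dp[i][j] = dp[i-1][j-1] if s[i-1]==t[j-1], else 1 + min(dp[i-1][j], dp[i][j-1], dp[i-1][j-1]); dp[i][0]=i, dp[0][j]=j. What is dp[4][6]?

   ''  i  k  a  p  a  e  j  d  c
''  0  1  2  3  4  5  6  7  8  9
 h  1  1  2  3  4  5  6  7  8  9
 p  2  2  2  3  3  4  5  6  7  8
 m  3  3  3  3  4  4  5  6  7  8
 d  4  4  4  4  4  5  5  6  6  7
 o  5  5  5  5  5  5  6  6  7  7
 b  6  6  6  6  6  6  6  7  7  8
 g  7  7  7  7  7  7  7  7  8  8

5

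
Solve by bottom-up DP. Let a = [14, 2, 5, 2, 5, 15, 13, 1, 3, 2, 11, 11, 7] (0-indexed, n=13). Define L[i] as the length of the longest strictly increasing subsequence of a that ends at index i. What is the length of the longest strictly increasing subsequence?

3

   i    0    1    2    3    4    5    6    7    8    9   10   11   12
a[i]   14    2    5    2    5   15   13    1    3    2   11   11    7
L[i]    1    1    2    1    2    3    3    1    2    2    3    3    3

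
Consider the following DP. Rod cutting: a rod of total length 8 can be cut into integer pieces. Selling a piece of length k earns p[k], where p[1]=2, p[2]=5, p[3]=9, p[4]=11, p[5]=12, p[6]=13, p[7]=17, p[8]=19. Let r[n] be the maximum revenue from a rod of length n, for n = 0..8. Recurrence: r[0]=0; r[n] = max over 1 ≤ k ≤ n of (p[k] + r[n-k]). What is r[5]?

14

   n    0    1    2    3    4    5    6    7    8
r[n]    0    2    5    9   11   14   18   20   23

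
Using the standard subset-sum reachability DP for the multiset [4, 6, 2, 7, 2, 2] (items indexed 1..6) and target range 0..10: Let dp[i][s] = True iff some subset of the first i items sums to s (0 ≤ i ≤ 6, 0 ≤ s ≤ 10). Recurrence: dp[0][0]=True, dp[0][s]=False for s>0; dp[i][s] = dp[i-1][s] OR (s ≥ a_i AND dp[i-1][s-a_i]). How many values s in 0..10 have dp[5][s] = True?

i\s   0   1   2   3   4   5   6   7   8   9  10
  0   T   F   F   F   F   F   F   F   F   F   F
  1   T   F   F   F   T   F   F   F   F   F   F
  2   T   F   F   F   T   F   T   F   F   F   T
  3   T   F   T   F   T   F   T   F   T   F   T
  4   T   F   T   F   T   F   T   T   T   T   T
  5   T   F   T   F   T   F   T   T   T   T   T
  6   T   F   T   F   T   F   T   T   T   T   T

8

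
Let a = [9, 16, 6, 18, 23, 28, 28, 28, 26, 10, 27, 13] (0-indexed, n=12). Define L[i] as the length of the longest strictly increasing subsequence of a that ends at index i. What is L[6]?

5

   i    0    1    2    3    4    5    6    7    8    9   10   11
a[i]    9   16    6   18   23   28   28   28   26   10   27   13
L[i]    1    2    1    3    4    5    5    5    5    2    6    3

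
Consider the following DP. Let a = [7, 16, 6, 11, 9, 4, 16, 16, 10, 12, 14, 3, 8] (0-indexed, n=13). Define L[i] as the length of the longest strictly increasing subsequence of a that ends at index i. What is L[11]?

1

   i    0    1    2    3    4    5    6    7    8    9   10   11   12
a[i]    7   16    6   11    9    4   16   16   10   12   14    3    8
L[i]    1    2    1    2    2    1    3    3    3    4    5    1    2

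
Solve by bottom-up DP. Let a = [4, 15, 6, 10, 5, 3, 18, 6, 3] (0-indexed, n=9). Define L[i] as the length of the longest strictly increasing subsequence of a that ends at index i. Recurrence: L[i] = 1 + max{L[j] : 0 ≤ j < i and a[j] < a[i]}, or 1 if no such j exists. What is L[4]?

   i    0    1    2    3    4    5    6    7    8
a[i]    4   15    6   10    5    3   18    6    3
L[i]    1    2    2    3    2    1    4    3    1

2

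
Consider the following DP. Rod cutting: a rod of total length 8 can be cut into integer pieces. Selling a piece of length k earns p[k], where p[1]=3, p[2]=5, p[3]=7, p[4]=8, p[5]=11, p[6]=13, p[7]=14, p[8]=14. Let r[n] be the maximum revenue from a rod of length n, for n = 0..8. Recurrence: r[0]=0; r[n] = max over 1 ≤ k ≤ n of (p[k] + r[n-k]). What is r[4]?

   n    0    1    2    3    4    5    6    7    8
r[n]    0    3    6    9   12   15   18   21   24

12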